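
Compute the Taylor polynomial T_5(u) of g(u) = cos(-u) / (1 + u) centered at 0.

Expand each factor separately, then convolve coefficients.
g(0) = 1
g′(0) = -1
g′′(0) = 1
g′′′(0) = -3
g^(4)(0) = 13
g^(5)(0) = -65
The Taylor polynomial is Σ g^(k)(0)/k! · u^k.

-13*u^5/24 + 13*u^4/24 - u^3/2 + u^2/2 - u + 1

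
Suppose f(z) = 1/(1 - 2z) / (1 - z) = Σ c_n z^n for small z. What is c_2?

Multiply the two series term by term and collect like powers.
f(0) = 1
f′(0) = 3
f′′(0) = 14
Then c_k = f^(k)(0)/k! gives each Taylor coefficient.

7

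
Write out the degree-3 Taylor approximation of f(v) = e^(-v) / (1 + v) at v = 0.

-8*v^3/3 + 5*v^2/2 - 2*v + 1

Multiply the two series term by term and collect like powers.
[v^0] = 1;  [v^1] = -2;  [v^2] = 5/2;  [v^3] = -8/3.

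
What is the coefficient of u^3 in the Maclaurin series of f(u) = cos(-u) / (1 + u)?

Write out both Maclaurin series and multiply, keeping only the needed powers.
f(0) = 1
f′(0) = -1
f′′(0) = 1
f′′′(0) = -3
So c_3 = f′′′(0)/3! = -1/2.

-1/2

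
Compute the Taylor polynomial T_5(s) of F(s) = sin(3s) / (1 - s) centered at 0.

Write out both Maclaurin series and multiply, keeping only the needed powers.
F(0) = 0
F′(0) = 3
F′′(0) = 6
F′′′(0) = -9
F^(4)(0) = -36
F^(5)(0) = 63
The Taylor polynomial is Σ F^(k)(0)/k! · s^k.

21*s^5/40 - 3*s^4/2 - 3*s^3/2 + 3*s^2 + 3*s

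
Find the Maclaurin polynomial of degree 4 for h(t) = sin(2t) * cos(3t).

Take the Cauchy product of the two expansions.

-31*t^3/3 + 2*t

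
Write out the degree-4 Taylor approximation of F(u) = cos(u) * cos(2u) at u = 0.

41*u^4/24 - 5*u^2/2 + 1

Multiply the two series term by term and collect like powers.
F(0) = 1
F′(0) = 0
F′′(0) = -5
F′′′(0) = 0
F^(4)(0) = 41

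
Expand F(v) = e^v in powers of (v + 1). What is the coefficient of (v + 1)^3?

F(-1) = e^(-1)
F′(-1) = e^(-1)
F′′(-1) = e^(-1)
F′′′(-1) = e^(-1)

e^(-1)/6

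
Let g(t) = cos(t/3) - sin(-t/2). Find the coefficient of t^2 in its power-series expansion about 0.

-1/18

Add the two expansions coefficient-wise.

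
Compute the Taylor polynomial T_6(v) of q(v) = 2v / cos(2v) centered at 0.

20*v^5/3 + 4*v^3 + 2*v

Write the quotient as an unknown series and match coefficients against numerator = denominator · series.
q(0) = 0
q′(0) = 2
q′′(0) = 0
q′′′(0) = 24
q^(4)(0) = 0
q^(5)(0) = 800
q^(6)(0) = 0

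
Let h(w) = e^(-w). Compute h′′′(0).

Use the known series and substitute for the argument.
From the series, [w^3] h = -1/6; multiply by 3! = 6 to get -1.

-1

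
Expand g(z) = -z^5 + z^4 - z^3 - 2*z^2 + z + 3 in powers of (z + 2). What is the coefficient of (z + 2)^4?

11

g(-2) = 49
g′(-2) = -115
g′′(-2) = 216
g′′′(-2) = -294
g^(4)(-2) = 264
So c_4 = g^(4)(-2)/4! = 11.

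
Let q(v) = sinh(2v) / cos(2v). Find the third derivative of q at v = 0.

Write the quotient as an unknown series and match coefficients against numerator = denominator · series.
From the series, [v^3] q = 16/3; multiply by 3! = 6 to get 32.

32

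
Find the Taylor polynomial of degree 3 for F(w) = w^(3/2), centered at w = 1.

-(w - 1)^3/16 + 3*(w - 1)^2/8 + 3*(w - 1)/2 + 1

F(1) = 1
F′(1) = 3/2
F′′(1) = 3/4
F′′′(1) = -3/8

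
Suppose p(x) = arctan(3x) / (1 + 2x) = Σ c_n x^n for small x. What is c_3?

Take the Cauchy product of the two expansions.
p(0) = 0
p′(0) = 3
p′′(0) = -12
p′′′(0) = 18
Dividing each by k! gives the coefficients c_0, ..., c_3.

3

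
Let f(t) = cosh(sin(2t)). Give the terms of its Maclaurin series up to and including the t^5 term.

Plug the Maclaurin series of the inner function into that of the outer and collect terms.
f(0) = 1
f′(0) = 0
f′′(0) = 4
f′′′(0) = 0
f^(4)(0) = -48
f^(5)(0) = 0
Then c_k = f^(k)(0)/k! gives each Taylor coefficient.

-2*t^4 + 2*t^2 + 1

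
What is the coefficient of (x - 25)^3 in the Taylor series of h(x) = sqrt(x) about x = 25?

Use the known series and substitute for the argument.
h(25) = 5
h′(25) = 1/10
h′′(25) = -1/500
h′′′(25) = 3/25000
So c_3 = h′′′(25)/3! = 1/50000.

1/50000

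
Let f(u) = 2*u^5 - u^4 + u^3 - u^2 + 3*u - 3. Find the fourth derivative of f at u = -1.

-264

Differentiate repeatedly and evaluate at the center.
From the series, [(u + 1)^4] f = -11; multiply by 4! = 24 to get -264.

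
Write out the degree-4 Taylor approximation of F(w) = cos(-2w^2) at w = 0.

1 - 2*w^4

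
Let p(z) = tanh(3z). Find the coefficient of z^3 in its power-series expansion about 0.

-9

p(0) = 0
p′(0) = 3
p′′(0) = 0
p′′′(0) = -54
So c_3 = p′′′(0)/3! = -9.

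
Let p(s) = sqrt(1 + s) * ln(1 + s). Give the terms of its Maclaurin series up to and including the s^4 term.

Write out both Maclaurin series and multiply, keeping only the needed powers.
[s^0] = 0;  [s^1] = 1;  [s^2] = 0;  [s^3] = -1/24;  [s^4] = 1/24.

s^4/24 - s^3/24 + s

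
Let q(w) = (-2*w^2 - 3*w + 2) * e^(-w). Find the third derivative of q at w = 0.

1

Multiply each power in the prefactor through the base expansion.
From the series, [w^3] q = 1/6; multiply by 3! = 6 to get 1.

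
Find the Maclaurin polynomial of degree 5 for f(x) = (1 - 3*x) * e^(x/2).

-29*x^5/3840 - 23*x^4/384 - 17*x^3/48 - 11*x^2/8 - 5*x/2 + 1

Multiply each power in the prefactor through the base expansion.
f(0) = 1
f′(0) = -5/2
f′′(0) = -11/4
f′′′(0) = -17/8
f^(4)(0) = -23/16
f^(5)(0) = -29/32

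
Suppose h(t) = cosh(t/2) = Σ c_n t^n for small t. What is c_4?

1/384

[t^0] = 1;  [t^1] = 0;  [t^2] = 1/8;  [t^3] = 0;  [t^4] = 1/384.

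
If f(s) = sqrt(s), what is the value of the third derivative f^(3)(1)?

3/8

From the series, [(s - 1)^3] f = 1/16; multiply by 3! = 6 to get 3/8.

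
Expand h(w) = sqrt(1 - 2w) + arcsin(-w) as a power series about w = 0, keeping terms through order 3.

Combine the two series term by term.

-2*w^3/3 - w^2/2 - 2*w + 1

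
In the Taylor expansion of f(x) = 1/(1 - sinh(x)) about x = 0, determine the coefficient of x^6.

Plug the Maclaurin series of the inner function into that of the outer and collect terms.
f(0) = 1
f′(0) = 1
f′′(0) = 2
f′′′(0) = 7
f^(4)(0) = 32
f^(5)(0) = 181
f^(6)(0) = 1232
So c_6 = f^(6)(0)/6! = 77/45.

77/45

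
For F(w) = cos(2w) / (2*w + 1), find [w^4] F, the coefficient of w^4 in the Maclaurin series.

26/3

Multiply the numerator's expansion by the denominator's geometric series.
F(0) = 1
F′(0) = -2
F′′(0) = 4
F′′′(0) = -24
F^(4)(0) = 208
Then c_k = F^(k)(0)/k! gives each Taylor coefficient.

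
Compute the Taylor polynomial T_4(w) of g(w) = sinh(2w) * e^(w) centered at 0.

Multiply the two series term by term and collect like powers.
g(0) = 0
g′(0) = 2
g′′(0) = 4
g′′′(0) = 14
g^(4)(0) = 40
Dividing each by k! gives the coefficients c_0, ..., c_4.

5*w^4/3 + 7*w^3/3 + 2*w^2 + 2*w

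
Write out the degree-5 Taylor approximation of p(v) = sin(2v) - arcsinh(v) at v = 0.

Add the two expansions coefficient-wise.

23*v^5/120 - 7*v^3/6 + v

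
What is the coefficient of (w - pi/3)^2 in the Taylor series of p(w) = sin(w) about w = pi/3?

-sqrt(3)/4

Use the known series and substitute for the argument.
p(pi/3) = sqrt(3)/2
p′(pi/3) = 1/2
p′′(pi/3) = -sqrt(3)/2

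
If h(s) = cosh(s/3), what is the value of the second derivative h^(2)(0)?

1/9

From the series, [s^2] h = 1/18; multiply by 2! = 2 to get 1/9.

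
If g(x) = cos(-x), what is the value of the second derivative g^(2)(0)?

-1

From the series, [x^2] g = -1/2; multiply by 2! = 2 to get -1.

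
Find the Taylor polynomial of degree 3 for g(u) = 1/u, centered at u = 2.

-(u - 2)^3/16 + (u - 2)^2/8 - (u - 2)/4 + 1/2

g(2) = 1/2
g′(2) = -1/4
g′′(2) = 1/4
g′′′(2) = -3/8
Dividing each by k! gives the coefficients c_0, ..., c_3.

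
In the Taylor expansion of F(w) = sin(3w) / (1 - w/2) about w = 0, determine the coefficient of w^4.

Multiply the two series term by term and collect like powers.
F(0) = 0
F′(0) = 3
F′′(0) = 3
F′′′(0) = -45/2
F^(4)(0) = -45
Then c_k = F^(k)(0)/k! gives each Taylor coefficient.

-15/8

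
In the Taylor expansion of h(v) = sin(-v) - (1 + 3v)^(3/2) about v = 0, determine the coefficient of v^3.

Add the two expansions coefficient-wise.

89/48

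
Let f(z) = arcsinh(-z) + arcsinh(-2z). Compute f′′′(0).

9

Add the two expansions coefficient-wise.
The coefficient of z^3 in the expansion is 3/2, so f′′′(0) = 3! * (3/2) = 9.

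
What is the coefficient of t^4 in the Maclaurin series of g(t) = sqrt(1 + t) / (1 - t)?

Multiply the two series term by term and collect like powers.
g(0) = 1
g′(0) = 3/2
g′′(0) = 11/4
g′′′(0) = 69/8
g^(4)(0) = 537/16
So c_4 = g^(4)(0)/4! = 179/128.

179/128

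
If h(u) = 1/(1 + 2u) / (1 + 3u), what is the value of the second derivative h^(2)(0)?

38

Multiply the two series term by term and collect like powers.
The coefficient of u^2 in the expansion is 19, so h′′(0) = 2! * (19) = 38.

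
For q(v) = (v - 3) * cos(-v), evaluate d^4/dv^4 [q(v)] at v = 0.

Distribute the polynomial across the series and collect like powers.
The coefficient of v^4 in the expansion is -1/8, so q^(4)(0) = 4! * (-1/8) = -3.

-3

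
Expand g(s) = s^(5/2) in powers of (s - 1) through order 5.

3*(s - 1)^5/256 - 5*(s - 1)^4/128 + 5*(s - 1)^3/16 + 15*(s - 1)^2/8 + 5*(s - 1)/2 + 1

Compute the successive derivatives at the expansion point and divide by k!.
g(1) = 1
g′(1) = 5/2
g′′(1) = 15/4
g′′′(1) = 15/8
g^(4)(1) = -15/16
g^(5)(1) = 45/32
Then c_k = g^(k)(1)/k! gives each Taylor coefficient.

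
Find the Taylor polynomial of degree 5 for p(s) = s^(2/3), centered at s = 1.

Differentiate repeatedly and evaluate at the center.
p(1) = 1
p′(1) = 2/3
p′′(1) = -2/9
p′′′(1) = 8/27
p^(4)(1) = -56/81
p^(5)(1) = 560/243
Then c_k = p^(k)(1)/k! gives each Taylor coefficient.

14*(s - 1)^5/729 - 7*(s - 1)^4/243 + 4*(s - 1)^3/81 - (s - 1)^2/9 + 2*(s - 1)/3 + 1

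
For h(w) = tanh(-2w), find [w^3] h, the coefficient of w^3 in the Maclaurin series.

8/3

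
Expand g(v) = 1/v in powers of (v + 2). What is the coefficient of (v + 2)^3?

-1/16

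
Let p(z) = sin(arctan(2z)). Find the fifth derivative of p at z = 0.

Let u equal the inner series; expand the outer function in u and truncate.
From the series, [z^5] p = 12; multiply by 5! = 120 to get 1440.

1440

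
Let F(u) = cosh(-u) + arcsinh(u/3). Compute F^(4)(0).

1

Expand each term separately and add.
From the series, [u^4] F = 1/24; multiply by 4! = 24 to get 1.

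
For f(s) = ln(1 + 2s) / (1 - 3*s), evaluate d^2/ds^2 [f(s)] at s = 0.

Expand 1/(denominator) as a geometric series and multiply by the numerator's series.
The coefficient of s^2 in the expansion is 4, so f′′(0) = 2! * (4) = 8.

8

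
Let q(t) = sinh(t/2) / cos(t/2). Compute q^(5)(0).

9/8

Write the quotient as an unknown series and match coefficients against numerator = denominator · series.
From the series, [t^5] q = 3/320; multiply by 5! = 120 to get 9/8.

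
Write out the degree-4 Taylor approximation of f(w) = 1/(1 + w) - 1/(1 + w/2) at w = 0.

15*w^4/16 - 7*w^3/8 + 3*w^2/4 - w/2

Add the two expansions coefficient-wise.
[w^0] = 0;  [w^1] = -1/2;  [w^2] = 3/4;  [w^3] = -7/8;  [w^4] = 15/16.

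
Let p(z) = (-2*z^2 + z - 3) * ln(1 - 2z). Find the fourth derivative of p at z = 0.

Multiply each power in the prefactor through the base expansion.
The coefficient of z^4 in the expansion is 40/3, so p^(4)(0) = 4! * (40/3) = 320.

320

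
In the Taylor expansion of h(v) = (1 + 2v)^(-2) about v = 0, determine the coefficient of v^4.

80

[v^0] = 1;  [v^1] = -4;  [v^2] = 12;  [v^3] = -32;  [v^4] = 80.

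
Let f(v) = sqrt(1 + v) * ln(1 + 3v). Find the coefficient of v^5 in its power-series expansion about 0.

23649/640

Take the Cauchy product of the two expansions.
[v^0] = 0;  [v^1] = 3;  [v^2] = -3;  [v^3] = 51/8;  [v^4] = -15;  [v^5] = 23649/640.
So c_5 = f^(5)(0)/5! = 23649/640.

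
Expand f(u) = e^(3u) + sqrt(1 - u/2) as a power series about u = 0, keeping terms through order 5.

82909*u^5/40960 + 6907*u^4/2048 + 575*u^3/128 + 143*u^2/32 + 11*u/4 + 2

Add the two expansions coefficient-wise.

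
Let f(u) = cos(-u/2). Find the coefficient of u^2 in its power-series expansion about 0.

[u^0] = 1;  [u^1] = 0;  [u^2] = -1/8.

-1/8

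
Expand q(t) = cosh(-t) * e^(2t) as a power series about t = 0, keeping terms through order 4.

Take the Cauchy product of the two expansions.
q(0) = 1
q′(0) = 2
q′′(0) = 5
q′′′(0) = 14
q^(4)(0) = 41
Dividing each by k! gives the coefficients c_0, ..., c_4.

41*t^4/24 + 7*t^3/3 + 5*t^2/2 + 2*t + 1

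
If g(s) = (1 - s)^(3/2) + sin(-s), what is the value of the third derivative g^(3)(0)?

Expand each term separately and add.
From the series, [s^3] g = 11/48; multiply by 3! = 6 to get 11/8.

11/8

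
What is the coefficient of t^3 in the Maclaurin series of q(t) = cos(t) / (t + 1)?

Use 1/(1 - r) = Σ r^k on the denominator, then take the Cauchy product.
q(0) = 1
q′(0) = -1
q′′(0) = 1
q′′′(0) = -3

-1/2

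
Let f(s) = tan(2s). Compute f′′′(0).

The coefficient of s^3 in the expansion is 8/3, so f′′′(0) = 3! * (8/3) = 16.

16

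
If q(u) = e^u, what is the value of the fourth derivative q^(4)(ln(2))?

2

From the series, [(u - ln(2))^4] q = 1/12; multiply by 4! = 24 to get 2.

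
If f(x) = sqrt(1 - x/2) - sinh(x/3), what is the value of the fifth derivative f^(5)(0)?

Add the two expansions coefficient-wise.
From the series, [x^5] f = -26539/29859840; multiply by 5! = 120 to get -26539/248832.

-26539/248832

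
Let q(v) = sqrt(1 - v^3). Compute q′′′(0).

-3

Use the known series and substitute for the argument.
The coefficient of v^3 in the expansion is -1/2, so q′′′(0) = 3! * (-1/2) = -3.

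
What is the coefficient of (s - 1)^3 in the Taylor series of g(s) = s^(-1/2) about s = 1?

-5/16

[(s - 1)^0] = 1;  [(s - 1)^1] = -1/2;  [(s - 1)^2] = 3/8;  [(s - 1)^3] = -5/16.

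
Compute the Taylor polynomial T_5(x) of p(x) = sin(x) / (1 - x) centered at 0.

Multiply the two series term by term and collect like powers.
p(0) = 0
p′(0) = 1
p′′(0) = 2
p′′′(0) = 5
p^(4)(0) = 20
p^(5)(0) = 101

101*x^5/120 + 5*x^4/6 + 5*x^3/6 + x^2 + x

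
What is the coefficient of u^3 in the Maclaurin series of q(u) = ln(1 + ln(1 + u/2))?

7/48

Let u equal the inner series; expand the outer function in u and truncate.
[u^0] = 0;  [u^1] = 1/2;  [u^2] = -1/4;  [u^3] = 7/48.
So c_3 = q′′′(0)/3! = 7/48.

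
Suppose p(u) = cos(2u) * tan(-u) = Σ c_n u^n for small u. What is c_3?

5/3

Take the Cauchy product of the two expansions.
[u^0] = 0;  [u^1] = -1;  [u^2] = 0;  [u^3] = 5/3.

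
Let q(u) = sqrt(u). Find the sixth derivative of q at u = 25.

-189/625000000

From the series, [(u - 25)^6] q = -21/50000000000; multiply by 6! = 720 to get -189/625000000.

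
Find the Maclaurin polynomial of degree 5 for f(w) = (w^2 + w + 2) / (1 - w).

Shift and add copies of the series according to the polynomial's terms.
f(0) = 2
f′(0) = 3
f′′(0) = 8
f′′′(0) = 24
f^(4)(0) = 96
f^(5)(0) = 480

4*w^5 + 4*w^4 + 4*w^3 + 4*w^2 + 3*w + 2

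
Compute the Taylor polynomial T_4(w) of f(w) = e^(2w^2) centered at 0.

2*w^4 + 2*w^2 + 1

[w^0] = 1;  [w^1] = 0;  [w^2] = 2;  [w^3] = 0;  [w^4] = 2.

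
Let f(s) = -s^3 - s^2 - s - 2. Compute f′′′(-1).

-6

Apply the Taylor formula c_k = f^(k)(a)/k!.
The coefficient of (s + 1)^3 in the expansion is -1, so f′′′(-1) = 3! * (-1) = -6.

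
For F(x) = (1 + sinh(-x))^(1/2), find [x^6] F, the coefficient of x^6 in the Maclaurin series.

Compose series: expand the inner function first, then feed it into the outer expansion.
So c_6 = F^(6)(0)/6! = -2401/46080.

-2401/46080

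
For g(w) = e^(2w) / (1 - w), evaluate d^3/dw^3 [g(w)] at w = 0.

38

Expand 1/(denominator) as a geometric series and multiply by the numerator's series.
The coefficient of w^3 in the expansion is 19/3, so g′′′(0) = 3! * (19/3) = 38.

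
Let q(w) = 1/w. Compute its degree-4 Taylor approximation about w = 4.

q(4) = 1/4
q′(4) = -1/16
q′′(4) = 1/32
q′′′(4) = -3/128
q^(4)(4) = 3/128

(w - 4)^4/1024 - (w - 4)^3/256 + (w - 4)^2/64 - (w - 4)/16 + 1/4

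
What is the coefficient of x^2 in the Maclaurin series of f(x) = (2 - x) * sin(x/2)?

-1/2

Shift and add copies of the series according to the polynomial's terms.
[x^0] = 0;  [x^1] = 1;  [x^2] = -1/2.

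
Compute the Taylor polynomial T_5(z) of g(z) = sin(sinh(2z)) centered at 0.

Let u equal the inner series; expand the outer function in u and truncate.
g(0) = 0
g′(0) = 2
g′′(0) = 0
g′′′(0) = 0
g^(4)(0) = 0
g^(5)(0) = -256

-32*z^5/15 + 2*z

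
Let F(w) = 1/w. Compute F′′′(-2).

-3/8

Differentiate repeatedly and evaluate at the center.
The coefficient of (w + 2)^3 in the expansion is -1/16, so F′′′(-2) = 3! * (-1/16) = -3/8.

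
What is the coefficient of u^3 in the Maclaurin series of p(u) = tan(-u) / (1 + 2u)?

-13/3

Expand each factor separately, then convolve coefficients.
[u^0] = 0;  [u^1] = -1;  [u^2] = 2;  [u^3] = -13/3.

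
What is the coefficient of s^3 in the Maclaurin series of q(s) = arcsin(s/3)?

1/162

Differentiate repeatedly and evaluate at the center.
q(0) = 0
q′(0) = 1/3
q′′(0) = 0
q′′′(0) = 1/27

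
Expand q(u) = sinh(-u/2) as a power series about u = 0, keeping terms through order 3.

-u^3/48 - u/2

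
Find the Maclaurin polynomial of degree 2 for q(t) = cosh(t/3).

t^2/18 + 1

[t^0] = 1;  [t^1] = 0;  [t^2] = 1/18.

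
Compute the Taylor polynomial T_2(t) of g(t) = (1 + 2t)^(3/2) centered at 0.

3*t^2/2 + 3*t + 1

g(0) = 1
g′(0) = 3
g′′(0) = 3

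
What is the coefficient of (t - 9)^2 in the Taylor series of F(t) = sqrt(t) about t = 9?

[(t - 9)^0] = 3;  [(t - 9)^1] = 1/6;  [(t - 9)^2] = -1/216.

-1/216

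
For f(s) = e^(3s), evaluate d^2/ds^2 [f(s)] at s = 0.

9

The coefficient of s^2 in the expansion is 9/2, so f′′(0) = 2! * (9/2) = 9.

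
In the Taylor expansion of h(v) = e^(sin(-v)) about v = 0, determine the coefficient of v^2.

1/2

Compose series: expand the inner function first, then feed it into the outer expansion.
h(0) = 1
h′(0) = -1
h′′(0) = 1
The Taylor polynomial is Σ h^(k)(0)/k! · v^k.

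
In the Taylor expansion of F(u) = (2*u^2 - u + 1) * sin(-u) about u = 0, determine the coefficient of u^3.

-11/6

Distribute the polynomial across the series and collect like powers.
F(0) = 0
F′(0) = -1
F′′(0) = 2
F′′′(0) = -11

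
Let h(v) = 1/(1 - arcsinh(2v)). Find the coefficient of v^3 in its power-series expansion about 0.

Compose series: expand the inner function first, then feed it into the outer expansion.
h(0) = 1
h′(0) = 2
h′′(0) = 8
h′′′(0) = 40
So c_3 = h′′′(0)/3! = 20/3.

20/3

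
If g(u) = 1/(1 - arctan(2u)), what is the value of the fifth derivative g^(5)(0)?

Let u equal the inner series; expand the outer function in u and truncate.
The coefficient of u^5 in the expansion is 32/5, so g^(5)(0) = 5! * (32/5) = 768.

768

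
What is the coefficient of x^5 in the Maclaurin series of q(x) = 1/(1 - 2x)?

q(0) = 1
q′(0) = 2
q′′(0) = 8
q′′′(0) = 48
q^(4)(0) = 384
q^(5)(0) = 3840
So c_5 = q^(5)(0)/5! = 32.

32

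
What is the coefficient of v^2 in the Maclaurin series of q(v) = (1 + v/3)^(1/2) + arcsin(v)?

-1/72

Combine the two series term by term.
So c_2 = q′′(0)/2! = -1/72.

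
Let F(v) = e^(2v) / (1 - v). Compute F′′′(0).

38

Expand 1/(denominator) as a geometric series and multiply by the numerator's series.
The coefficient of v^3 in the expansion is 19/3, so F′′′(0) = 3! * (19/3) = 38.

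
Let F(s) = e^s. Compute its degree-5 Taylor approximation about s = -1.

(s + 1)^5*e^(-1)/120 + (s + 1)^4*e^(-1)/24 + (s + 1)^3*e^(-1)/6 + (s + 1)^2*e^(-1)/2 + (s + 1)*e^(-1) + e^(-1)

F(-1) = e^(-1)
F′(-1) = e^(-1)
F′′(-1) = e^(-1)
F′′′(-1) = e^(-1)
F^(4)(-1) = e^(-1)
F^(5)(-1) = e^(-1)
Then c_k = F^(k)(-1)/k! gives each Taylor coefficient.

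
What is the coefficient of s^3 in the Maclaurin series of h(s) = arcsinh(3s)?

-9/2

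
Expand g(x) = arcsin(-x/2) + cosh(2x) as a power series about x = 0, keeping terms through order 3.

-x^3/48 + 2*x^2 - x/2 + 1

Combine the two series term by term.
[x^0] = 1;  [x^1] = -1/2;  [x^2] = 2;  [x^3] = -1/48.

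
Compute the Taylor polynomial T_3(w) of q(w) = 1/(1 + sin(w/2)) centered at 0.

Compose series: expand the inner function first, then feed it into the outer expansion.
q(0) = 1
q′(0) = -1/2
q′′(0) = 1/2
q′′′(0) = -5/8
Then c_k = q^(k)(0)/k! gives each Taylor coefficient.

-5*w^3/48 + w^2/4 - w/2 + 1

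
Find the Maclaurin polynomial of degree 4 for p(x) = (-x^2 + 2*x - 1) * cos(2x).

Shift and add copies of the series according to the polynomial's terms.
[x^0] = -1;  [x^1] = 2;  [x^2] = 1;  [x^3] = -4;  [x^4] = 4/3.

4*x^4/3 - 4*x^3 + x^2 + 2*x - 1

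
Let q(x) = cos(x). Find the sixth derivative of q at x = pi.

From the series, [(x - pi)^6] q = 1/720; multiply by 6! = 720 to get 1.

1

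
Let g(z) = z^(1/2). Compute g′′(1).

Apply the Taylor formula c_k = f^(k)(a)/k!.
From the series, [(z - 1)^2] g = -1/8; multiply by 2! = 2 to get -1/4.

-1/4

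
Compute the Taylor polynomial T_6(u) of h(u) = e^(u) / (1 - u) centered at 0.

1957*u^6/720 + 163*u^5/60 + 65*u^4/24 + 8*u^3/3 + 5*u^2/2 + 2*u + 1

Write out both Maclaurin series and multiply, keeping only the needed powers.
h(0) = 1
h′(0) = 2
h′′(0) = 5
h′′′(0) = 16
h^(4)(0) = 65
h^(5)(0) = 326
h^(6)(0) = 1957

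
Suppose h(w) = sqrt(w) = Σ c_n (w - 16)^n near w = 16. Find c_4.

-5/2097152

h(16) = 4
h′(16) = 1/8
h′′(16) = -1/256
h′′′(16) = 3/8192
h^(4)(16) = -15/262144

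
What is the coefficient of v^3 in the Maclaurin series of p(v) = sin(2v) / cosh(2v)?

-16/3

Write the quotient as an unknown series and match coefficients against numerator = denominator · series.
p(0) = 0
p′(0) = 2
p′′(0) = 0
p′′′(0) = -32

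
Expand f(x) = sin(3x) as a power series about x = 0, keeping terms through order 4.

-9*x^3/2 + 3*x

[x^0] = 0;  [x^1] = 3;  [x^2] = 0;  [x^3] = -9/2;  [x^4] = 0.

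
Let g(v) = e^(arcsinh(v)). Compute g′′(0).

Plug the Maclaurin series of the inner function into that of the outer and collect terms.
The coefficient of v^2 in the expansion is 1/2, so g′′(0) = 2! * (1/2) = 1.

1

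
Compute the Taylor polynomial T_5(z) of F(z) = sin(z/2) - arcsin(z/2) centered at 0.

Expand each term separately and add.
F(0) = 0
F′(0) = 0
F′′(0) = 0
F′′′(0) = -1/4
F^(4)(0) = 0
F^(5)(0) = -1/4

-z^5/480 - z^3/24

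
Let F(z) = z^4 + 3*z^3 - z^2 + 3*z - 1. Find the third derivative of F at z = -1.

-6

The coefficient of (z + 1)^3 in the expansion is -1, so F′′′(-1) = 3! * (-1) = -6.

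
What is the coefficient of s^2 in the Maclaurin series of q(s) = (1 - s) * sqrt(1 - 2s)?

Shift and add copies of the series according to the polynomial's terms.
[s^0] = 1;  [s^1] = -2;  [s^2] = 1/2.

1/2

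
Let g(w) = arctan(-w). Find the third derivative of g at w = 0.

2

Compute the successive derivatives at the expansion point and divide by k!.
From the series, [w^3] g = 1/3; multiply by 3! = 6 to get 2.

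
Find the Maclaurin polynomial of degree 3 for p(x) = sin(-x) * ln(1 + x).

x^3/2 - x^2

Multiply the two series term by term and collect like powers.
p(0) = 0
p′(0) = 0
p′′(0) = -2
p′′′(0) = 3
The Taylor polynomial is Σ p^(k)(0)/k! · x^k.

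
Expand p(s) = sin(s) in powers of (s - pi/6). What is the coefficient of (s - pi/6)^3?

Differentiate repeatedly and evaluate at the center.

-sqrt(3)/12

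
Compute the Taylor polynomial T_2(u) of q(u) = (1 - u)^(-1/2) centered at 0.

3*u^2/8 + u/2 + 1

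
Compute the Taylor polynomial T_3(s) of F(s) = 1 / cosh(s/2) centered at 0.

1 - s^2/8

Invert the denominator's series and multiply.
F(0) = 1
F′(0) = 0
F′′(0) = -1/4
F′′′(0) = 0
The Taylor polynomial is Σ F^(k)(0)/k! · s^k.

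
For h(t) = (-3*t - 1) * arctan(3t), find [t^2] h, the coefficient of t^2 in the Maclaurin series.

Distribute the polynomial across the series and collect like powers.
h(0) = 0
h′(0) = -3
h′′(0) = -18
The Taylor polynomial is Σ h^(k)(0)/k! · t^k.

-9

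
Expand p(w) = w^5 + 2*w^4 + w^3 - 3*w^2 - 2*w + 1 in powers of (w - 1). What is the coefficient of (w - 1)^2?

p(1) = 0
p′(1) = 8
p′′(1) = 44
The Taylor polynomial is Σ p^(k)(1)/k! · (w - 1)^k.

22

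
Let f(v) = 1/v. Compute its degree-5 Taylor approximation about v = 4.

-(v - 4)^5/4096 + (v - 4)^4/1024 - (v - 4)^3/256 + (v - 4)^2/64 - (v - 4)/16 + 1/4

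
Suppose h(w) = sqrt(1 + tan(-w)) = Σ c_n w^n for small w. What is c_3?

-11/48

Substitute the inner expansion into the outer series and collect powers.
h(0) = 1
h′(0) = -1/2
h′′(0) = -1/4
h′′′(0) = -11/8
So c_3 = h′′′(0)/3! = -11/48.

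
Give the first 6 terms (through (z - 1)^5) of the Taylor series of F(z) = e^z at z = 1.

e*(z - 1)^5/120 + e*(z - 1)^4/24 + e*(z - 1)^3/6 + e*(z - 1)^2/2 + e*(z - 1) + e

[(z - 1)^0] = e;  [(z - 1)^1] = e;  [(z - 1)^2] = e/2;  [(z - 1)^3] = e/6;  [(z - 1)^4] = e/24;  [(z - 1)^5] = e/120.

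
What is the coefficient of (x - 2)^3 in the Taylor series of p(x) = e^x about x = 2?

p(2) = e^(2)
p′(2) = e^(2)
p′′(2) = e^(2)
p′′′(2) = e^(2)
So c_3 = p′′′(2)/3! = e^(2)/6.

e^(2)/6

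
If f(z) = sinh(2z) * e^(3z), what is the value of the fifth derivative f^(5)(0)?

Write out both Maclaurin series and multiply, keeping only the needed powers.
The coefficient of z^5 in the expansion is 781/60, so f^(5)(0) = 5! * (781/60) = 1562.

1562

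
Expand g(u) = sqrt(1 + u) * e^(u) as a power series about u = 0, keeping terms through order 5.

Expand each factor separately, then convolve coefficients.

107*u^5/3840 + 11*u^4/128 + 17*u^3/48 + 7*u^2/8 + 3*u/2 + 1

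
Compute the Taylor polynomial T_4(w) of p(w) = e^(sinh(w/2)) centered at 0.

Compose series: expand the inner function first, then feed it into the outer expansion.

5*w^4/384 + w^3/24 + w^2/8 + w/2 + 1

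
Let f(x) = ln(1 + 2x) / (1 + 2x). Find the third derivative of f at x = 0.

Expand each factor separately, then convolve coefficients.
From the series, [x^3] f = 44/3; multiply by 3! = 6 to get 88.

88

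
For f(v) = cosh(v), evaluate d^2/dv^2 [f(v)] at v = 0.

1

Use the known series and substitute for the argument.
The coefficient of v^2 in the expansion is 1/2, so f′′(0) = 2! * (1/2) = 1.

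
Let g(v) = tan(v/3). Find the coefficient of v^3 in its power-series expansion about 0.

1/81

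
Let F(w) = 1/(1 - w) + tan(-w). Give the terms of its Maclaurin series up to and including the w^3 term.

2*w^3/3 + w^2 + 1

Expand each term separately and add.
F(0) = 1
F′(0) = 0
F′′(0) = 2
F′′′(0) = 4
Dividing each by k! gives the coefficients c_0, ..., c_3.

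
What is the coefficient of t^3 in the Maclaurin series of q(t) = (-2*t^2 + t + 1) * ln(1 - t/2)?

5/6

Multiply each power in the prefactor through the base expansion.
q(0) = 0
q′(0) = -1/2
q′′(0) = -5/4
q′′′(0) = 5
So c_3 = q′′′(0)/3! = 5/6.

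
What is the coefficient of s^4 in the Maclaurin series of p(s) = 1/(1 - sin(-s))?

Plug the Maclaurin series of the inner function into that of the outer and collect terms.
p(0) = 1
p′(0) = -1
p′′(0) = 2
p′′′(0) = -5
p^(4)(0) = 16

2/3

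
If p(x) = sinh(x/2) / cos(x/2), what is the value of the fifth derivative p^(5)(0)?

9/8

Invert the denominator's series and multiply.
The coefficient of x^5 in the expansion is 3/320, so p^(5)(0) = 5! * (3/320) = 9/8.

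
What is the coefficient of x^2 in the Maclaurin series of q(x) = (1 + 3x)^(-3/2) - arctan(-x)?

Add the two expansions coefficient-wise.
q(0) = 1
q′(0) = -7/2
q′′(0) = 135/4

135/8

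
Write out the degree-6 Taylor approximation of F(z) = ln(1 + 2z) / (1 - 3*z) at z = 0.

Expand 1/(denominator) as a geometric series and multiply by the numerator's series.
[z^0] = 0;  [z^1] = 2;  [z^2] = 4;  [z^3] = 44/3;  [z^4] = 40;  [z^5] = 632/5;  [z^6] = 5528/15.

5528*z^6/15 + 632*z^5/5 + 40*z^4 + 44*z^3/3 + 4*z^2 + 2*z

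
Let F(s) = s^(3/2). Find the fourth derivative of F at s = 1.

9/16

Use the known series and substitute for the argument.
The coefficient of (s - 1)^4 in the expansion is 3/128, so F^(4)(1) = 4! * (3/128) = 9/16.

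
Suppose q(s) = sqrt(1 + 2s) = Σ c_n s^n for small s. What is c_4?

q(0) = 1
q′(0) = 1
q′′(0) = -1
q′′′(0) = 3
q^(4)(0) = -15

-5/8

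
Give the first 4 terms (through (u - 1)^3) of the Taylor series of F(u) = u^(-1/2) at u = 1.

-5*(u - 1)^3/16 + 3*(u - 1)^2/8 - (u - 1)/2 + 1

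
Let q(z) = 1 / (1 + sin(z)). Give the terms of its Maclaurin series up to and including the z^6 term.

17*z^6/45 - 61*z^5/120 + 2*z^4/3 - 5*z^3/6 + z^2 - z + 1

Expand as Σ (-1)^k u^k with u equal to the inner function's series.
q(0) = 1
q′(0) = -1
q′′(0) = 2
q′′′(0) = -5
q^(4)(0) = 16
q^(5)(0) = -61
q^(6)(0) = 272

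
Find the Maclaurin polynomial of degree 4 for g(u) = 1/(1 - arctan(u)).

Compose series: expand the inner function first, then feed it into the outer expansion.
[u^0] = 1;  [u^1] = 1;  [u^2] = 1;  [u^3] = 2/3;  [u^4] = 1/3.

u^4/3 + 2*u^3/3 + u^2 + u + 1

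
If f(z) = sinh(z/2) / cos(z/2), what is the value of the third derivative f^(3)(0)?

Invert the denominator's series and multiply.
The coefficient of z^3 in the expansion is 1/12, so f′′′(0) = 3! * (1/12) = 1/2.

1/2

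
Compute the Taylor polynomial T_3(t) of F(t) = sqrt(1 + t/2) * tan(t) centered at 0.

Take the Cauchy product of the two expansions.
F(0) = 0
F′(0) = 1
F′′(0) = 1/2
F′′′(0) = 29/16
Dividing each by k! gives the coefficients c_0, ..., c_3.

29*t^3/96 + t^2/4 + t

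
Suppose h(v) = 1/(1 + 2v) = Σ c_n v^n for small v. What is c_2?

h(0) = 1
h′(0) = -2
h′′(0) = 8

4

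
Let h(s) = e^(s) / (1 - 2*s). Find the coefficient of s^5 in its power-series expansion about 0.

6331/120

Expand 1/(denominator) as a geometric series and multiply by the numerator's series.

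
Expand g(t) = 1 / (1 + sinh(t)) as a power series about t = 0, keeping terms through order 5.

Use the geometric series for the reciprocal, then substitute.
g(0) = 1
g′(0) = -1
g′′(0) = 2
g′′′(0) = -7
g^(4)(0) = 32
g^(5)(0) = -181

-181*t^5/120 + 4*t^4/3 - 7*t^3/6 + t^2 - t + 1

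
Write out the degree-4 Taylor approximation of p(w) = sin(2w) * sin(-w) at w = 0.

5*w^4/3 - 2*w^2

Multiply the two series term by term and collect like powers.
p(0) = 0
p′(0) = 0
p′′(0) = -4
p′′′(0) = 0
p^(4)(0) = 40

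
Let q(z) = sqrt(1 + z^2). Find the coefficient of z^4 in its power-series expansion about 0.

-1/8

[z^0] = 1;  [z^1] = 0;  [z^2] = 1/2;  [z^3] = 0;  [z^4] = -1/8.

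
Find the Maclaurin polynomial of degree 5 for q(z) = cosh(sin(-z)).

-z^4/8 + z^2/2 + 1

Let u equal the inner series; expand the outer function in u and truncate.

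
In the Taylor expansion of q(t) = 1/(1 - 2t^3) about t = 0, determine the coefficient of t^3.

q(0) = 1
q′(0) = 0
q′′(0) = 0
q′′′(0) = 12

2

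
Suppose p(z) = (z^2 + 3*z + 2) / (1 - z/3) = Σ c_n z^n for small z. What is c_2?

Distribute the polynomial across the series and collect like powers.
p(0) = 2
p′(0) = 11/3
p′′(0) = 40/9
The Taylor polynomial is Σ p^(k)(0)/k! · z^k.

20/9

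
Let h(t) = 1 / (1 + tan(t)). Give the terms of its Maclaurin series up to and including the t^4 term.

5*t^4/3 - 4*t^3/3 + t^2 - t + 1

Expand as Σ (-1)^k u^k with u equal to the inner function's series.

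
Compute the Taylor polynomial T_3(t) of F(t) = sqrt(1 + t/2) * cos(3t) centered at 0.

-143*t^3/128 - 145*t^2/32 + t/4 + 1

Expand each factor separately, then convolve coefficients.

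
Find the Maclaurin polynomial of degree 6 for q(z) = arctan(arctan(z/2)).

11*z^5/480 - z^3/12 + z/2

Let u equal the inner series; expand the outer function in u and truncate.
q(0) = 0
q′(0) = 1/2
q′′(0) = 0
q′′′(0) = -1/2
q^(4)(0) = 0
q^(5)(0) = 11/4
q^(6)(0) = 0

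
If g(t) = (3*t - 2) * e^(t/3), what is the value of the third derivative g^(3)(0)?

25/27

Multiply each power in the prefactor through the base expansion.
The coefficient of t^3 in the expansion is 25/162, so g′′′(0) = 3! * (25/162) = 25/27.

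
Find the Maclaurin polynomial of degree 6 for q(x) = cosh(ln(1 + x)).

Compose series: expand the inner function first, then feed it into the outer expansion.
[x^0] = 1;  [x^1] = 0;  [x^2] = 1/2;  [x^3] = -1/2;  [x^4] = 1/2;  [x^5] = -1/2;  [x^6] = 1/2.

x^6/2 - x^5/2 + x^4/2 - x^3/2 + x^2/2 + 1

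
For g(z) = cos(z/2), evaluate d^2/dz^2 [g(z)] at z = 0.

-1/4

From the series, [z^2] g = -1/8; multiply by 2! = 2 to get -1/4.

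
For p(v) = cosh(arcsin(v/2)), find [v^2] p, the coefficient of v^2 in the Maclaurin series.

Substitute the inner expansion into the outer series and collect powers.
p(0) = 1
p′(0) = 0
p′′(0) = 1/4
Then c_k = p^(k)(0)/k! gives each Taylor coefficient.

1/8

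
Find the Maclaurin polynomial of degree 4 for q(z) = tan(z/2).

q(0) = 0
q′(0) = 1/2
q′′(0) = 0
q′′′(0) = 1/4
q^(4)(0) = 0
The Taylor polynomial is Σ q^(k)(0)/k! · z^k.

z^3/24 + z/2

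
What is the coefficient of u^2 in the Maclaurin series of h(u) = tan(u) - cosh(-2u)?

-2

Combine the two series term by term.
[u^0] = -1;  [u^1] = 1;  [u^2] = -2.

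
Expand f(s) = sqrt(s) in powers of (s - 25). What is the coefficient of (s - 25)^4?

-1/2000000

Compute the successive derivatives at the expansion point and divide by k!.
f(25) = 5
f′(25) = 1/10
f′′(25) = -1/500
f′′′(25) = 3/25000
f^(4)(25) = -3/250000
Dividing each by k! gives the coefficients c_0, ..., c_4.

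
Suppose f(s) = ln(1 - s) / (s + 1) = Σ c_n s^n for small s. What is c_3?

Multiply the numerator's expansion by the denominator's geometric series.
[s^0] = 0;  [s^1] = -1;  [s^2] = 1/2;  [s^3] = -5/6.

-5/6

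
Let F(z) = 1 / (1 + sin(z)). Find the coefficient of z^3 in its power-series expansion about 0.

-5/6

Write 1/(1+u) = 1 - u + u^2 - u^3 + ... and substitute the series for u.
F(0) = 1
F′(0) = -1
F′′(0) = 2
F′′′(0) = -5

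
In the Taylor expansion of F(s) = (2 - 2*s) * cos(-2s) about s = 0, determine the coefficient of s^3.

4

Shift and add copies of the series according to the polynomial's terms.
F(0) = 2
F′(0) = -2
F′′(0) = -8
F′′′(0) = 24
Then c_k = F^(k)(0)/k! gives each Taylor coefficient.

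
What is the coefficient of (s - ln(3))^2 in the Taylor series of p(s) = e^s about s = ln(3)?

p(ln(3)) = 3
p′(ln(3)) = 3
p′′(ln(3)) = 3
So c_2 = p′′(ln(3))/2! = 3/2.

3/2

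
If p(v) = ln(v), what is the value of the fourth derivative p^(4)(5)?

-6/625

From the series, [(v - 5)^4] p = -1/2500; multiply by 4! = 24 to get -6/625.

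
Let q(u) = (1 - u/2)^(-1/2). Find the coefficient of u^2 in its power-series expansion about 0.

Compute the successive derivatives at the expansion point and divide by k!.
q(0) = 1
q′(0) = 1/4
q′′(0) = 3/16
So c_2 = q′′(0)/2! = 3/32.

3/32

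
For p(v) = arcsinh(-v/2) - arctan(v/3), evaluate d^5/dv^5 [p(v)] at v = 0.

Combine the two series term by term.
The coefficient of v^5 in the expansion is -197/62208, so p^(5)(0) = 5! * (-197/62208) = -985/2592.

-985/2592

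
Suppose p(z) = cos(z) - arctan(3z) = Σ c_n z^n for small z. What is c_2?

-1/2

Expand each term separately and add.
[z^0] = 1;  [z^1] = -3;  [z^2] = -1/2.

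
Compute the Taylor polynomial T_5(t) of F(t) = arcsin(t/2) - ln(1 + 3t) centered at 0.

-12441*t^5/256 + 81*t^4/4 - 431*t^3/48 + 9*t^2/2 - 5*t/2

Add the two expansions coefficient-wise.
F(0) = 0
F′(0) = -5/2
F′′(0) = 9
F′′′(0) = -431/8
F^(4)(0) = 486
F^(5)(0) = -186615/32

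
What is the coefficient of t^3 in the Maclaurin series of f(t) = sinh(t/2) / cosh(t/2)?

Write the quotient as an unknown series and match coefficients against numerator = denominator · series.
f(0) = 0
f′(0) = 1/2
f′′(0) = 0
f′′′(0) = -1/4
So c_3 = f′′′(0)/3! = -1/24.

-1/24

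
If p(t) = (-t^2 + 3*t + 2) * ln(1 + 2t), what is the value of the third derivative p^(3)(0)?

Shift and add copies of the series according to the polynomial's terms.
The coefficient of t^3 in the expansion is -8/3, so p′′′(0) = 3! * (-8/3) = -16.

-16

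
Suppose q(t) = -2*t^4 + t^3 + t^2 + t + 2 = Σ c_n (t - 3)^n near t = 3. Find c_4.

Apply the Taylor formula c_k = f^(k)(a)/k!.
[(t - 3)^0] = -121;  [(t - 3)^1] = -182;  [(t - 3)^2] = -98;  [(t - 3)^3] = -23;  [(t - 3)^4] = -2.
So c_4 = q^(4)(3)/4! = -2.

-2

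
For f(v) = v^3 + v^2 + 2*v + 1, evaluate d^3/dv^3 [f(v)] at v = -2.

6

The coefficient of (v + 2)^3 in the expansion is 1, so f′′′(-2) = 3! * (1) = 6.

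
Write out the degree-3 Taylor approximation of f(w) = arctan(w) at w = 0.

f(0) = 0
f′(0) = 1
f′′(0) = 0
f′′′(0) = -2
Then c_k = f^(k)(0)/k! gives each Taylor coefficient.

-w^3/3 + w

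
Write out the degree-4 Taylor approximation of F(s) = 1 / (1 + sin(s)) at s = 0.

Use the geometric series for the reciprocal, then substitute.
F(0) = 1
F′(0) = -1
F′′(0) = 2
F′′′(0) = -5
F^(4)(0) = 16
Then c_k = F^(k)(0)/k! gives each Taylor coefficient.

2*s^4/3 - 5*s^3/6 + s^2 - s + 1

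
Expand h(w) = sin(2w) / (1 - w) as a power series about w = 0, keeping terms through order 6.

Multiply the two series term by term and collect like powers.
h(0) = 0
h′(0) = 2
h′′(0) = 4
h′′′(0) = 4
h^(4)(0) = 16
h^(5)(0) = 112
h^(6)(0) = 672
Then c_k = h^(k)(0)/k! gives each Taylor coefficient.

14*w^6/15 + 14*w^5/15 + 2*w^4/3 + 2*w^3/3 + 2*w^2 + 2*w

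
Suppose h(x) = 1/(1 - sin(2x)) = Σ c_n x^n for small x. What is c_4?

32/3

Plug the Maclaurin series of the inner function into that of the outer and collect terms.
So c_4 = h^(4)(0)/4! = 32/3.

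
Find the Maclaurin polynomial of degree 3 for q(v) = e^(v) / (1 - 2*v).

Use 1/(1 - r) = Σ r^k on the denominator, then take the Cauchy product.
q(0) = 1
q′(0) = 3
q′′(0) = 13
q′′′(0) = 79
Then c_k = q^(k)(0)/k! gives each Taylor coefficient.

79*v^3/6 + 13*v^2/2 + 3*v + 1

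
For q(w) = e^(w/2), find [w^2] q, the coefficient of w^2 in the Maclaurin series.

1/8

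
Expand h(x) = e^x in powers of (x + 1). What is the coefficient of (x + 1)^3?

Use the known series and substitute for the argument.
[(x + 1)^0] = e^(-1);  [(x + 1)^1] = e^(-1);  [(x + 1)^2] = e^(-1)/2;  [(x + 1)^3] = e^(-1)/6.
So c_3 = h′′′(-1)/3! = e^(-1)/6.

e^(-1)/6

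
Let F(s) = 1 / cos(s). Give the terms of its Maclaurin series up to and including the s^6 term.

61*s^6/720 + 5*s^4/24 + s^2/2 + 1

Invert the denominator's series and multiply.
[s^0] = 1;  [s^1] = 0;  [s^2] = 1/2;  [s^3] = 0;  [s^4] = 5/24;  [s^5] = 0;  [s^6] = 61/720.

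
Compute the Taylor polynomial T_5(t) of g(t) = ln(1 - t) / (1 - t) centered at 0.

Expand each factor separately, then convolve coefficients.
g(0) = 0
g′(0) = -1
g′′(0) = -3
g′′′(0) = -11
g^(4)(0) = -50
g^(5)(0) = -274

-137*t^5/60 - 25*t^4/12 - 11*t^3/6 - 3*t^2/2 - t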